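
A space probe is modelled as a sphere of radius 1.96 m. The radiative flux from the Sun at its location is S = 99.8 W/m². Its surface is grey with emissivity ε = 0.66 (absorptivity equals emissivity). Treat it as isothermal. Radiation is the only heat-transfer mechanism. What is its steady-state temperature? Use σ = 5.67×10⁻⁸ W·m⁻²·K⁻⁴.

T ≈ 145 K

At equilibrium, absorbed power = emitted power.
Absorbing cross-section = πr² = 12.07 m²; emitting surface = 4πr² = 48.27 m² (ratio 4).
εS·A_cross = εσ·A_surf·T⁴  ⇒  T⁴ = S/(4σ)   (ε cancels).
T⁴ = 99.8/(4·5.67×10⁻⁸) = 4.400×10⁸ K⁴.
T = (4.400×10⁸)^(1/4).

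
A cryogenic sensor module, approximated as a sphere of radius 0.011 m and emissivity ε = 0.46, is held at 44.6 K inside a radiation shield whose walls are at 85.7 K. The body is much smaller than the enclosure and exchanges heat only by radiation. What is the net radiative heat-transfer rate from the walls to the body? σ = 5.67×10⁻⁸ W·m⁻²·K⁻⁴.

For a small grey body in a large enclosure: P_net = εσA(T_body⁴ − T_wall⁴).
A = 4πr² = 0.001521 m²; T_body⁴ − T_wall⁴ = 3.957×10⁶ − 5.394×10⁷ = -4.998×10⁷ K⁴.
|P_net| = 0.46·5.67×10⁻⁸·0.001521·4.998×10⁷.

P_net ≈ 0.00198 W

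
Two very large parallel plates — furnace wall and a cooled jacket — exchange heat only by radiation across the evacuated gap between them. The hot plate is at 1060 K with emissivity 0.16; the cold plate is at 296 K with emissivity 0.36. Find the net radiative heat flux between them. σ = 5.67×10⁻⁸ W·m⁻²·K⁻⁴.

q ≈ 8860 W/m²

For two infinite grey parallel plates, q = σ(T₁⁴ − T₂⁴)/(1/ε₁ + 1/ε₂ − 1).
T₁⁴ − T₂⁴ = 1.262×10¹² − 7.677×10⁹ = 1.255×10¹² K⁴.
1/ε₁ + 1/ε₂ − 1 = 6.250 + 2.778 − 1 = 8.028.
q = 5.67×10⁻⁸ × 1.255×10¹² / 8.028.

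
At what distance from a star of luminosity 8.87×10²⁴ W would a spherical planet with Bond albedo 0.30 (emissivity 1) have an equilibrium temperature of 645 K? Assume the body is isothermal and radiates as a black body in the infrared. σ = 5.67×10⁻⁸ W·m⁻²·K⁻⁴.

d ≈ 3.55×10⁹ m

For an isothermal black-emitting sphere, (1−a)S·πr² = σ·4πr²·T⁴ ⇒ S = 4σT⁴/(1−a).
S = 4·5.67×10⁻⁸·(645)⁴/0.700 = 56080 W/m².
Flux falls as S = L/(4πd²), so d = √(L/(4πS)) = √(8.87×10²⁴/(4π·56080)).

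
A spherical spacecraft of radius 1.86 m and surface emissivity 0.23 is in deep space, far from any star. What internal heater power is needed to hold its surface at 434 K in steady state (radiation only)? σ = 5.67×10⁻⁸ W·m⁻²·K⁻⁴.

P ≈ 20100 W

P = εσ·4πr²·T⁴.
4πr² = 43.47 m²; T⁴ = 3.548×10¹⁰ K⁴.
P = 0.23·5.67×10⁻⁸·43.47·3.548×10¹⁰.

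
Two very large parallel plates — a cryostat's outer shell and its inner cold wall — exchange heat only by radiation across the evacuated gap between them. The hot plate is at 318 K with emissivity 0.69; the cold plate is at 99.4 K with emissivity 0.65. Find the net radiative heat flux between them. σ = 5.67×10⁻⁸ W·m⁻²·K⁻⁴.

q ≈ 289 W/m²

For two infinite grey parallel plates, q = σ(T₁⁴ − T₂⁴)/(1/ε₁ + 1/ε₂ − 1).
T₁⁴ − T₂⁴ = 1.023×10¹⁰ − 9.762×10⁷ = 1.013×10¹⁰ K⁴.
1/ε₁ + 1/ε₂ − 1 = 1.449 + 1.538 − 1 = 1.988.
q = 5.67×10⁻⁸ × 1.013×10¹⁰ / 1.988.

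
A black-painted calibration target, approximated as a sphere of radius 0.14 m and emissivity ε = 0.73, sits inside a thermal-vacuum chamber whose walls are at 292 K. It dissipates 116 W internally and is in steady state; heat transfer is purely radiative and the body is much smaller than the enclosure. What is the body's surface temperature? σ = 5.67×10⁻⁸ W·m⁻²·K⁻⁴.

T ≈ 370 K

For a small grey body in a large enclosure, net radiated power = εσA(T⁴ − T_w⁴).
Steady state: P = εσA(T⁴ − T_w⁴) with A = 4πr² = 0.2463 m².
T⁴ = P/(εσA) + T_w⁴ = 116/(0.73·5.67×10⁻⁸·0.2463) + (292)⁴
    = 1.138×10¹⁰ + 7.270×10⁹ = 1.865×10¹⁰ K⁴.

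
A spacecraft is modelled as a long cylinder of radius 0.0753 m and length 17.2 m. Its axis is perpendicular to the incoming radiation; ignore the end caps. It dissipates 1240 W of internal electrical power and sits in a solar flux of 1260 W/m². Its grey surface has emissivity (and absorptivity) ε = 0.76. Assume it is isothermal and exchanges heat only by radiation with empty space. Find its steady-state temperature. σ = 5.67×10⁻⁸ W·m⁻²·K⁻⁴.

T ≈ 321 K

At steady state, absorbed solar power + internal power = radiated power.
Absorbed: α·S·A_cross = 0.76·1260·2.590 = 2480 W (cross-section 2rL).
Total input = 2480 + 1240 = 3720 W.
Radiated: εσ·A_surf·T⁴ with A_surf = 2πrL = 8.138 m².
T⁴ = 3720/(0.76·5.67×10⁻⁸·8.138) = 1.061×10¹⁰ K⁴.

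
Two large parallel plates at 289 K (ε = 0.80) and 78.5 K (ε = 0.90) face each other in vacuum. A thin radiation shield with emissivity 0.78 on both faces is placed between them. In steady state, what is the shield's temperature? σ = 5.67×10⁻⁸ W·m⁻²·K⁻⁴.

In steady state the net flux on the hot side equals that on the cold side.
σ(T₁⁴−T_s⁴)/D₁ = σ(T_s⁴−T₂⁴)/D₂, with D₁ = 1/ε₁+1/ε_s−1 = 1.532, D₂ = 1/ε_s+1/ε₂−1 = 1.393.
Solve for T_s⁴: T_s⁴ = (D₂·T₁⁴ + D₁·T₂⁴)/(D₁+D₂) = 3.342×10⁹ K⁴.

T_s ≈ 240 K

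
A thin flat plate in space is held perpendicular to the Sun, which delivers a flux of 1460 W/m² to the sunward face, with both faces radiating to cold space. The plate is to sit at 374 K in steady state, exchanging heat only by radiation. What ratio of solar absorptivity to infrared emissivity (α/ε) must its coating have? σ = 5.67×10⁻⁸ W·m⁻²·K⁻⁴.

Balance: αS·A = εσ·2A·T⁴ ⇒ α/ε = 2σT⁴/S.
α/ε = 2·5.67×10⁻⁸·(374)⁴/1460 = 2·5.67×10⁻⁸·1.957×10¹⁰/1460.

α/ε ≈ 1.52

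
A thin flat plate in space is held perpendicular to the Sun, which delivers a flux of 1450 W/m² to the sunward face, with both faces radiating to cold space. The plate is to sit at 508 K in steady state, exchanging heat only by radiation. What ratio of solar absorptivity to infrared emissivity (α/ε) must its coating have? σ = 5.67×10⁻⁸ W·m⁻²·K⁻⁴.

α/ε ≈ 5.21

Balance: αS·A = εσ·2A·T⁴ ⇒ α/ε = 2σT⁴/S.
α/ε = 2·5.67×10⁻⁸·(508)⁴/1450 = 2·5.67×10⁻⁸·6.660×10¹⁰/1450.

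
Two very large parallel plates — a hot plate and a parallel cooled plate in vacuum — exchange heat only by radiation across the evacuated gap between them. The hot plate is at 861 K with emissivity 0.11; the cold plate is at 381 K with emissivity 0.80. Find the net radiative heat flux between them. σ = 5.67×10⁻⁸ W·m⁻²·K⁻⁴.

For two infinite grey parallel plates, q = σ(T₁⁴ − T₂⁴)/(1/ε₁ + 1/ε₂ − 1).
T₁⁴ − T₂⁴ = 5.496×10¹¹ − 2.107×10¹⁰ = 5.285×10¹¹ K⁴.
1/ε₁ + 1/ε₂ − 1 = 9.091 + 1.250 − 1 = 9.341.
q = 5.67×10⁻⁸ × 5.285×10¹¹ / 9.341.

q ≈ 3210 W/m²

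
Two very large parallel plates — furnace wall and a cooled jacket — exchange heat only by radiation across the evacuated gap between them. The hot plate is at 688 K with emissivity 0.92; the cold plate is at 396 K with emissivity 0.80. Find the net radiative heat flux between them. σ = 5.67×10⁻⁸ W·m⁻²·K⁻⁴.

q ≈ 8460 W/m²

For two infinite grey parallel plates, q = σ(T₁⁴ − T₂⁴)/(1/ε₁ + 1/ε₂ − 1).
T₁⁴ − T₂⁴ = 2.241×10¹¹ − 2.459×10¹⁰ = 1.995×10¹¹ K⁴.
1/ε₁ + 1/ε₂ − 1 = 1.087 + 1.250 − 1 = 1.337.
q = 5.67×10⁻⁸ × 1.995×10¹¹ / 1.337.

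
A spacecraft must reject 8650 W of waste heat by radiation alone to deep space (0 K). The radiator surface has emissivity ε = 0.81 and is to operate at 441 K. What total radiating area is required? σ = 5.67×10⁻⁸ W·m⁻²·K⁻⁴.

P = εσA T⁴ ⇒ A = P/(εσT⁴).
T⁴ = 3.782×10¹⁰ K⁴.
A = 8650/(0.81 × 5.67×10⁻⁸ × 3.782×10¹⁰).

A ≈ 4.98 m²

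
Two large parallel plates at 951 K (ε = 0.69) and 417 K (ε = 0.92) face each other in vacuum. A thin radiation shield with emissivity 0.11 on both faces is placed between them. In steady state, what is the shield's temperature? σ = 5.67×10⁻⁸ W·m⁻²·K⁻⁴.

In steady state the net flux on the hot side equals that on the cold side.
σ(T₁⁴−T_s⁴)/D₁ = σ(T_s⁴−T₂⁴)/D₂, with D₁ = 1/ε₁+1/ε_s−1 = 9.540, D₂ = 1/ε_s+1/ε₂−1 = 9.178.
Solve for T_s⁴: T_s⁴ = (D₂·T₁⁴ + D₁·T₂⁴)/(D₁+D₂) = 4.165×10¹¹ K⁴.

T_s ≈ 803 K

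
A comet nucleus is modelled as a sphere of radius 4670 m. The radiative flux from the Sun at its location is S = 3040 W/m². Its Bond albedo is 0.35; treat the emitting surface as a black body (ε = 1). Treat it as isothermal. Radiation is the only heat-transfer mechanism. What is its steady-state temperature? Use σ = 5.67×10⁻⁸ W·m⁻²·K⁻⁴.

At equilibrium, absorbed power = emitted power.
Absorbing cross-section = πr² = 6.851×10⁷ m²; emitting surface = 4πr² = 2.741×10⁸ m² (ratio 4).
(1−a)S·A_cross = εσ·A_surf·T⁴  ⇒  T⁴ = (1−a)S/(4σ).
T⁴ = 0.650·3040/(4·5.67×10⁻⁸) = 8.713×10⁹ K⁴.
T = (8.713×10⁹)^(1/4).

T ≈ 306 K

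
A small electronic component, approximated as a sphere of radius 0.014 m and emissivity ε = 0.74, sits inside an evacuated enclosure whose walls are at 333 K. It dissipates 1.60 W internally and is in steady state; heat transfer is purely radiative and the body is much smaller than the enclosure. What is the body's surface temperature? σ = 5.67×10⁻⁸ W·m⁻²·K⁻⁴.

For a small grey body in a large enclosure, net radiated power = εσA(T⁴ − T_w⁴).
Steady state: P = εσA(T⁴ − T_w⁴) with A = 4πr² = 0.002463 m².
T⁴ = P/(εσA) + T_w⁴ = 1.60/(0.74·5.67×10⁻⁸·0.002463) + (333)⁴
    = 1.548×10¹⁰ + 1.230×10¹⁰ = 2.778×10¹⁰ K⁴.

T ≈ 408 K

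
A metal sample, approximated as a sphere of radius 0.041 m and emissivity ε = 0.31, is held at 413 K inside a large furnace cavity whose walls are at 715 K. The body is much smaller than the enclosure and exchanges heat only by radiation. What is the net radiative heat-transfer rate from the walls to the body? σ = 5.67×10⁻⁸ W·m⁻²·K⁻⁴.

P_net ≈ 86.2 W

For a small grey body in a large enclosure: P_net = εσA(T_body⁴ − T_wall⁴).
A = 4πr² = 0.02112 m²; T_body⁴ − T_wall⁴ = 2.909×10¹⁰ − 2.614×10¹¹ = -2.323×10¹¹ K⁴.
|P_net| = 0.31·5.67×10⁻⁸·0.02112·2.323×10¹¹.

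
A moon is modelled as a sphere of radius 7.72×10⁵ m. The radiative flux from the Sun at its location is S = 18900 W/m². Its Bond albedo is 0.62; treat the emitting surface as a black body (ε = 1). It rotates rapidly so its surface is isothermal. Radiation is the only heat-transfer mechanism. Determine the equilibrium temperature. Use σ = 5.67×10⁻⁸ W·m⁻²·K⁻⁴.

T ≈ 422 K

At equilibrium, absorbed power = emitted power.
Absorbing cross-section = πr² = 1.872×10¹² m²; emitting surface = 4πr² = 7.489×10¹² m² (ratio 4).
(1−a)S·A_cross = εσ·A_surf·T⁴  ⇒  T⁴ = (1−a)S/(4σ).
T⁴ = 0.380·18900/(4·5.67×10⁻⁸) = 3.167×10¹⁰ K⁴.
T = (3.167×10¹⁰)^(1/4).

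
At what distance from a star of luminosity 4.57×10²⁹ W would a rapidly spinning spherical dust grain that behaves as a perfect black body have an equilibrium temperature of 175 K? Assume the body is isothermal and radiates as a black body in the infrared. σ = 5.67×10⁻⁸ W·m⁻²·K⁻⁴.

d ≈ 1.31×10¹³ m

For an isothermal black-emitting sphere, (1−a)S·πr² = σ·4πr²·T⁴ ⇒ S = 4σT⁴/(1−a).
S = 4·5.67×10⁻⁸·(175)⁴/1.00 = 212.7 W/m².
Flux falls as S = L/(4πd²), so d = √(L/(4πS)) = √(4.57×10²⁹/(4π·212.7)).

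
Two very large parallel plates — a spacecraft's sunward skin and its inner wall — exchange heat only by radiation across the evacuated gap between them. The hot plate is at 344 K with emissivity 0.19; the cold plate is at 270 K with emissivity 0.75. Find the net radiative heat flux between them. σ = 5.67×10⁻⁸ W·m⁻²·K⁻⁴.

For two infinite grey parallel plates, q = σ(T₁⁴ − T₂⁴)/(1/ε₁ + 1/ε₂ − 1).
T₁⁴ − T₂⁴ = 1.400×10¹⁰ − 5.314×10⁹ = 8.689×10⁹ K⁴.
1/ε₁ + 1/ε₂ − 1 = 5.263 + 1.333 − 1 = 5.596.
q = 5.67×10⁻⁸ × 8.689×10⁹ / 5.596.

q ≈ 88.0 W/m²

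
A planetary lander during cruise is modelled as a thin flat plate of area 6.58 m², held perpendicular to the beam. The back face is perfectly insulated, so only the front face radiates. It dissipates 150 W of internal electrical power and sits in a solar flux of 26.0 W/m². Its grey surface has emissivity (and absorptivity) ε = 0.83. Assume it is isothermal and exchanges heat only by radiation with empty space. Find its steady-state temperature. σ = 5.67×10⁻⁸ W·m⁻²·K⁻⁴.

T ≈ 175 K

At steady state, absorbed solar power + internal power = radiated power.
Absorbed: α·S·A_cross = 0.83·26.0·6.580 = 142.0 W (cross-section A).
Total input = 142.0 + 150 = 292.0 W.
Radiated: εσ·A_surf·T⁴ with A_surf = A = 6.580 m².
T⁴ = 292.0/(0.83·5.67×10⁻⁸·6.580) = 9.430×10⁸ K⁴.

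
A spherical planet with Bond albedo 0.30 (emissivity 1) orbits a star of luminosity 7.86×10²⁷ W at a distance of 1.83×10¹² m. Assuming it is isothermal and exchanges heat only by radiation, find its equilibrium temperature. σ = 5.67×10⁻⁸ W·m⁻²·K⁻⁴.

T ≈ 155 K

First find the stellar flux at distance d: S = L/(4πd²) = 7.86×10²⁷/(4π·(1.83×10¹²)²) = 186.8 W/m².
For an isothermal sphere, absorbed (1−a)S·πr² = emitted σ·4πr²·T⁴, so T⁴ = (1−a)S/(4σ).
T⁴ = 0.700·186.8/(4·5.67×10⁻⁸) = 5.765×10⁸ K⁴.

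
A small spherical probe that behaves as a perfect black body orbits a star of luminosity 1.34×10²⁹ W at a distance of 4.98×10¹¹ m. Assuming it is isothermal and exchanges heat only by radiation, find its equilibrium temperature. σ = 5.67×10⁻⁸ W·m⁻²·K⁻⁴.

T ≈ 660 K

First find the stellar flux at distance d: S = L/(4πd²) = 1.34×10²⁹/(4π·(4.98×10¹¹)²) = 43000 W/m².
For an isothermal sphere, absorbed (1−a)S·πr² = emitted σ·4πr²·T⁴, so T⁴ = (1−a)S/(4σ).
T⁴ = 1.00·43000/(4·5.67×10⁻⁸) = 1.896×10¹¹ K⁴.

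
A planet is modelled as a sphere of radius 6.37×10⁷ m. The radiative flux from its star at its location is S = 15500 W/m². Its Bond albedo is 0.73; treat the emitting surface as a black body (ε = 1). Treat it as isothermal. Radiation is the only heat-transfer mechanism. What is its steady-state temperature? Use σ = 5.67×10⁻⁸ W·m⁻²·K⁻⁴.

T ≈ 369 K

At equilibrium, absorbed power = emitted power.
Absorbing cross-section = πr² = 1.275×10¹⁶ m²; emitting surface = 4πr² = 5.099×10¹⁶ m² (ratio 4).
(1−a)S·A_cross = εσ·A_surf·T⁴  ⇒  T⁴ = (1−a)S/(4σ).
T⁴ = 0.270·15500/(4·5.67×10⁻⁸) = 1.845×10¹⁰ K⁴.
T = (1.845×10¹⁰)^(1/4).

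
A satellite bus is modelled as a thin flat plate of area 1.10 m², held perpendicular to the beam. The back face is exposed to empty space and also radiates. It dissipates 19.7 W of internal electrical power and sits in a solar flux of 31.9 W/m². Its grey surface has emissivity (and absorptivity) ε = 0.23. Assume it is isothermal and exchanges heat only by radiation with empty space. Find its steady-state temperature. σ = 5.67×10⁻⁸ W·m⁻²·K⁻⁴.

At steady state, absorbed solar power + internal power = radiated power.
Absorbed: α·S·A_cross = 0.23·31.9·1.100 = 8.071 W (cross-section A).
Total input = 8.071 + 19.7 = 27.77 W.
Radiated: εσ·A_surf·T⁴ with A_surf = 2A = 2.200 m².
T⁴ = 27.77/(0.23·5.67×10⁻⁸·2.200) = 9.680×10⁸ K⁴.

T ≈ 176 K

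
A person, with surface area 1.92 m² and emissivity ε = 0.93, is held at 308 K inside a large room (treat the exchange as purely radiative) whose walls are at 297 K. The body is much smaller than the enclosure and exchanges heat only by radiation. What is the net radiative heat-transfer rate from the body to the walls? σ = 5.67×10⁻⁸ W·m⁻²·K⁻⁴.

P_net ≈ 123 W

For a small grey body in a large enclosure: P_net = εσA(T_body⁴ − T_wall⁴).
A = 1.92 m²; T_body⁴ − T_wall⁴ = 8.999×10⁹ − 7.781×10⁹ = 1.218×10⁹ K⁴.
|P_net| = 0.93·5.67×10⁻⁸·1.920·1.218×10⁹.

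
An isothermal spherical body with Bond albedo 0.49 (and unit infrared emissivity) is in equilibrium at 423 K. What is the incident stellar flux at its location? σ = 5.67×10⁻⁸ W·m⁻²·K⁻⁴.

S ≈ 14200 W/m²

(1−a)S·πr² = σ·4πr²·T⁴ ⇒ S = 4σT⁴/(1−a).
S = 4·5.67×10⁻⁸·3.202×10¹⁰/0.510.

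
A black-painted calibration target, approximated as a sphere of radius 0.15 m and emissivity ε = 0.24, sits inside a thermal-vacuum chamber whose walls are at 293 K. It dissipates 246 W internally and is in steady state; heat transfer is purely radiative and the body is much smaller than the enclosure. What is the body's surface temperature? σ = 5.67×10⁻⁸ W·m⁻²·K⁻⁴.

For a small grey body in a large enclosure, net radiated power = εσA(T⁴ − T_w⁴).
Steady state: P = εσA(T⁴ − T_w⁴) with A = 4πr² = 0.2827 m².
T⁴ = P/(εσA) + T_w⁴ = 246/(0.24·5.67×10⁻⁸·0.2827) + (293)⁴
    = 6.394×10¹⁰ + 7.370×10⁹ = 7.131×10¹⁰ K⁴.

T ≈ 517 K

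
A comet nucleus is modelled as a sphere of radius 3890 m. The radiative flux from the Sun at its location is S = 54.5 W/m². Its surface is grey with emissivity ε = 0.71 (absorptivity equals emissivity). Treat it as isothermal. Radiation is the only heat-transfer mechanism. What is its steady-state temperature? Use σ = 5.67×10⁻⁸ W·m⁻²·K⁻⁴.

T ≈ 125 K

At equilibrium, absorbed power = emitted power.
Absorbing cross-section = πr² = 4.754×10⁷ m²; emitting surface = 4πr² = 1.902×10⁸ m² (ratio 4).
εS·A_cross = εσ·A_surf·T⁴  ⇒  T⁴ = S/(4σ)   (ε cancels).
T⁴ = 54.5/(4·5.67×10⁻⁸) = 2.403×10⁸ K⁴.
T = (2.403×10⁸)^(1/4).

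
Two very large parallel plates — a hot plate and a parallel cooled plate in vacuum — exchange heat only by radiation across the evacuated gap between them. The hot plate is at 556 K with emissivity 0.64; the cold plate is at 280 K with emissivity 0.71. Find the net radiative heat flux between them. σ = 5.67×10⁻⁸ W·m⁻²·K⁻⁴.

For two infinite grey parallel plates, q = σ(T₁⁴ − T₂⁴)/(1/ε₁ + 1/ε₂ − 1).
T₁⁴ − T₂⁴ = 9.557×10¹⁰ − 6.147×10⁹ = 8.942×10¹⁰ K⁴.
1/ε₁ + 1/ε₂ − 1 = 1.562 + 1.408 − 1 = 1.971.
q = 5.67×10⁻⁸ × 8.942×10¹⁰ / 1.971.

q ≈ 2570 W/m²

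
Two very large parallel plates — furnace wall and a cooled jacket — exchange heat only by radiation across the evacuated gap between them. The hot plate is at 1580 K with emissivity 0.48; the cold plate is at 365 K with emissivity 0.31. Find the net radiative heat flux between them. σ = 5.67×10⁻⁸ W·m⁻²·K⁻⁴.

q ≈ 81800 W/m²

For two infinite grey parallel plates, q = σ(T₁⁴ − T₂⁴)/(1/ε₁ + 1/ε₂ − 1).
T₁⁴ − T₂⁴ = 6.232×10¹² − 1.775×10¹⁰ = 6.214×10¹² K⁴.
1/ε₁ + 1/ε₂ − 1 = 2.083 + 3.226 − 1 = 4.309.
q = 5.67×10⁻⁸ × 6.214×10¹² / 4.309.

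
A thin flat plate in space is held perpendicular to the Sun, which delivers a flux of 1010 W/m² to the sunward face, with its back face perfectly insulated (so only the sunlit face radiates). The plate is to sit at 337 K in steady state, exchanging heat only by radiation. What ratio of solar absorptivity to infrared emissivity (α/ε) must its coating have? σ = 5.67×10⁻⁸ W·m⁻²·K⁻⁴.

α/ε ≈ 0.724

Balance: αS·A = εσ·1A·T⁴ ⇒ α/ε = σT⁴/S.
α/ε = 5.67×10⁻⁸·(337)⁴/1010 = 5.67×10⁻⁸·1.290×10¹⁰/1010.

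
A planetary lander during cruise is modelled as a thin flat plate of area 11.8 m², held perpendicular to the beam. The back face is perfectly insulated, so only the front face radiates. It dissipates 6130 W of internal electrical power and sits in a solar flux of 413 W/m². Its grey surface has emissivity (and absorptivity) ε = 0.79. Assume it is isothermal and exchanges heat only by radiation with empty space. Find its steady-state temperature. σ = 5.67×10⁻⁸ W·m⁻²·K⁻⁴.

T ≈ 371 K

At steady state, absorbed solar power + internal power = radiated power.
Absorbed: α·S·A_cross = 0.79·413·11.80 = 3850 W (cross-section A).
Total input = 3850 + 6130 = 9980 W.
Radiated: εσ·A_surf·T⁴ with A_surf = A = 11.80 m².
T⁴ = 9980/(0.79·5.67×10⁻⁸·11.80) = 1.888×10¹⁰ K⁴.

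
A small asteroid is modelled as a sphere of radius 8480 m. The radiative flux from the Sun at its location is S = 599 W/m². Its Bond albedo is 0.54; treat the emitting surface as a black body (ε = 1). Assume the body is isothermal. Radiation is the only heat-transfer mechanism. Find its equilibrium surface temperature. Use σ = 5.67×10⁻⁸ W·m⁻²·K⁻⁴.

At equilibrium, absorbed power = emitted power.
Absorbing cross-section = πr² = 2.259×10⁸ m²; emitting surface = 4πr² = 9.037×10⁸ m² (ratio 4).
(1−a)S·A_cross = εσ·A_surf·T⁴  ⇒  T⁴ = (1−a)S/(4σ).
T⁴ = 0.460·599/(4·5.67×10⁻⁸) = 1.215×10⁹ K⁴.
T = (1.215×10⁹)^(1/4).

T ≈ 187 K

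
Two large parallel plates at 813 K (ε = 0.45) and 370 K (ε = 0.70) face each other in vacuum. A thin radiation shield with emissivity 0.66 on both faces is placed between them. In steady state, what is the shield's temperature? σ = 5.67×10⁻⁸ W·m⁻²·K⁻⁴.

T_s ≈ 662 K

In steady state the net flux on the hot side equals that on the cold side.
σ(T₁⁴−T_s⁴)/D₁ = σ(T_s⁴−T₂⁴)/D₂, with D₁ = 1/ε₁+1/ε_s−1 = 2.737, D₂ = 1/ε_s+1/ε₂−1 = 1.944.
Solve for T_s⁴: T_s⁴ = (D₂·T₁⁴ + D₁·T₂⁴)/(D₁+D₂) = 1.924×10¹¹ K⁴.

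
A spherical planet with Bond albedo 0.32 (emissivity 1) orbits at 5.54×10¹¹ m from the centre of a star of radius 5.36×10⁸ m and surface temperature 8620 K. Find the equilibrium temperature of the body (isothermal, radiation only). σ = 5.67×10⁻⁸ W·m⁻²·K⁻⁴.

The star's surface emits σT_*⁴; at distance d the flux is S = σT_*⁴(R_*/d)².
S = 5.67×10⁻⁸·(8620)⁴·(5.36×10⁸/5.54×10¹¹)² = 293.0 W/m².
For an isothermal sphere T⁴ = (1−a)S/(4σ) = 8.786×10⁸ K⁴.

T ≈ 172 K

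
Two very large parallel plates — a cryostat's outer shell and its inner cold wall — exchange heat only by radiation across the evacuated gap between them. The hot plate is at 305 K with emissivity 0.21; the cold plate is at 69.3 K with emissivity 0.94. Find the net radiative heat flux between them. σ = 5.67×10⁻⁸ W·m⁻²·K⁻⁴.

For two infinite grey parallel plates, q = σ(T₁⁴ − T₂⁴)/(1/ε₁ + 1/ε₂ − 1).
T₁⁴ − T₂⁴ = 8.654×10⁹ − 2.306×10⁷ = 8.631×10⁹ K⁴.
1/ε₁ + 1/ε₂ − 1 = 4.762 + 1.064 − 1 = 4.826.
q = 5.67×10⁻⁸ × 8.631×10⁹ / 4.826.

q ≈ 101 W/m²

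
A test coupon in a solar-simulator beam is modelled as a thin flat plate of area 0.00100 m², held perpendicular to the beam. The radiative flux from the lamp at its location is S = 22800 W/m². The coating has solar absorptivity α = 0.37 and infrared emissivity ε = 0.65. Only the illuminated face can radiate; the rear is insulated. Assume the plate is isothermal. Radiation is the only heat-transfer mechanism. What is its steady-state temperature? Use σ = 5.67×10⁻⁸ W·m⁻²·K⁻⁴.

T ≈ 692 K

At equilibrium, absorbed power = emitted power.
Absorbing cross-section = A = 0.001000 m²; emitting surface = A = 0.001000 m² (ratio 1).
αS·A_cross = εσ·A_surf·T⁴  ⇒  T⁴ = αS/(ε·1σ).
T⁴ = 0.370·22800/(0.65·1·5.67×10⁻⁸) = 2.289×10¹¹ K⁴.
T = (2.289×10¹¹)^(1/4).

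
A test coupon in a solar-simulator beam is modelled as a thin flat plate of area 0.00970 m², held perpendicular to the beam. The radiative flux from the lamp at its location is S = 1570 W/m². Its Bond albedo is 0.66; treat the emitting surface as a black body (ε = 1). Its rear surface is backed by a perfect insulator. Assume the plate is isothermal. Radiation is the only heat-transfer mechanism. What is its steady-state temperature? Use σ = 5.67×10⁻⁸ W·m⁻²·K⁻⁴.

T ≈ 311 K

At equilibrium, absorbed power = emitted power.
Absorbing cross-section = A = 0.009700 m²; emitting surface = A = 0.009700 m² (ratio 1).
(1−a)S·A_cross = εσ·A_surf·T⁴  ⇒  T⁴ = (1−a)S/(1σ).
T⁴ = 0.340·1570/(1·5.67×10⁻⁸) = 9.414×10⁹ K⁴.
T = (9.414×10⁹)^(1/4).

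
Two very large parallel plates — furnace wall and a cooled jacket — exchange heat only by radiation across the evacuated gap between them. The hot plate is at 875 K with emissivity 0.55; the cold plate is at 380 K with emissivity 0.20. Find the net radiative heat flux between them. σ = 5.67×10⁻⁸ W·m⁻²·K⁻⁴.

q ≈ 5510 W/m²

For two infinite grey parallel plates, q = σ(T₁⁴ − T₂⁴)/(1/ε₁ + 1/ε₂ − 1).
T₁⁴ − T₂⁴ = 5.862×10¹¹ − 2.085×10¹⁰ = 5.653×10¹¹ K⁴.
1/ε₁ + 1/ε₂ − 1 = 1.818 + 5.000 − 1 = 5.818.
q = 5.67×10⁻⁸ × 5.653×10¹¹ / 5.818.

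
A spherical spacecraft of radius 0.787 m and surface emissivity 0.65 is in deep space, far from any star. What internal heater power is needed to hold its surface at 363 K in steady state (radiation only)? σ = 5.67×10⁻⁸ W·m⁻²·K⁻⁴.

P ≈ 4980 W

P = εσ·4πr²·T⁴.
4πr² = 7.783 m²; T⁴ = 1.736×10¹⁰ K⁴.
P = 0.65·5.67×10⁻⁸·7.783·1.736×10¹⁰.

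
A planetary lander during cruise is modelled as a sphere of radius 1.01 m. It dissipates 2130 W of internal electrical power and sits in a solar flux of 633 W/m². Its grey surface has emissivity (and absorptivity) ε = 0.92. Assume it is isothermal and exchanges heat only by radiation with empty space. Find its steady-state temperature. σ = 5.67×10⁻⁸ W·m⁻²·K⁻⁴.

At steady state, absorbed solar power + internal power = radiated power.
Absorbed: α·S·A_cross = 0.92·633·3.205 = 1866 W (cross-section πr²).
Total input = 1866 + 2130 = 3996 W.
Radiated: εσ·A_surf·T⁴ with A_surf = 4πr² = 12.82 m².
T⁴ = 3996/(0.92·5.67×10⁻⁸·12.82) = 5.976×10⁹ K⁴.

T ≈ 278 K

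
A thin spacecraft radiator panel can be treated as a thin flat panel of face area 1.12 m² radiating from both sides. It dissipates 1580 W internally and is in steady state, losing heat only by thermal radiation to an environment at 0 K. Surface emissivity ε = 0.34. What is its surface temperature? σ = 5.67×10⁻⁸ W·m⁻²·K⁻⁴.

Steady state: internal power = radiated power, P = εσA T⁴.
Radiating area A = 2·1.12 = 2.240 m².
T⁴ = P/(εσA) = 1580/(0.34·5.67×10⁻⁸·2.240) = 3.659×10¹⁰ K⁴.
T = (3.659×10¹⁰)^(1/4).

T ≈ 437 K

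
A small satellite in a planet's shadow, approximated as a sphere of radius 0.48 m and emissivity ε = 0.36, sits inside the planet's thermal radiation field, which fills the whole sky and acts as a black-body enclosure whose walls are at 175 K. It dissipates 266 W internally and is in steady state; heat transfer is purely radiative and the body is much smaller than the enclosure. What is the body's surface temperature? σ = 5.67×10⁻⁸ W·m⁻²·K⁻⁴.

For a small grey body in a large enclosure, net radiated power = εσA(T⁴ − T_w⁴).
Steady state: P = εσA(T⁴ − T_w⁴) with A = 4πr² = 2.895 m².
T⁴ = P/(εσA) + T_w⁴ = 266/(0.36·5.67×10⁻⁸·2.895) + (175)⁴
    = 4.501×10⁹ + 9.379×10⁸ = 5.439×10⁹ K⁴.

T ≈ 272 K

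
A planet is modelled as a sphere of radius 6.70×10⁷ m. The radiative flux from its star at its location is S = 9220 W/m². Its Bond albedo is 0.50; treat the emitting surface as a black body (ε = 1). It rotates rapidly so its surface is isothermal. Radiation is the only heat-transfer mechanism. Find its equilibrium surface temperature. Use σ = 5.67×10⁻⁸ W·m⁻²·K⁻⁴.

T ≈ 378 K

At equilibrium, absorbed power = emitted power.
Absorbing cross-section = πr² = 1.410×10¹⁶ m²; emitting surface = 4πr² = 5.641×10¹⁶ m² (ratio 4).
(1−a)S·A_cross = εσ·A_surf·T⁴  ⇒  T⁴ = (1−a)S/(4σ).
T⁴ = 0.500·9220/(4·5.67×10⁻⁸) = 2.033×10¹⁰ K⁴.
T = (2.033×10¹⁰)^(1/4).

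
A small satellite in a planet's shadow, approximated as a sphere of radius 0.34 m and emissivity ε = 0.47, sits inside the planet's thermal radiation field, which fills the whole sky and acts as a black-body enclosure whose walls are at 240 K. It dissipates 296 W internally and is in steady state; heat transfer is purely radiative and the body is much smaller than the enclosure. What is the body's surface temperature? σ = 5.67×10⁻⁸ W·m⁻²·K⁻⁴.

For a small grey body in a large enclosure, net radiated power = εσA(T⁴ − T_w⁴).
Steady state: P = εσA(T⁴ − T_w⁴) with A = 4πr² = 1.453 m².
T⁴ = P/(εσA) + T_w⁴ = 296/(0.47·5.67×10⁻⁸·1.453) + (240)⁴
    = 7.646×10⁹ + 3.318×10⁹ = 1.096×10¹⁰ K⁴.

T ≈ 324 K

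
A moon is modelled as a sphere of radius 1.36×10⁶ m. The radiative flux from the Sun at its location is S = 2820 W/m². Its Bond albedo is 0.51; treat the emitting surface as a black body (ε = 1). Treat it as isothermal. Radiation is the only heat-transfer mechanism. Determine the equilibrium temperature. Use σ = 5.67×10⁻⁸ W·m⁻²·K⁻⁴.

At equilibrium, absorbed power = emitted power.
Absorbing cross-section = πr² = 5.811×10¹² m²; emitting surface = 4πr² = 2.324×10¹³ m² (ratio 4).
(1−a)S·A_cross = εσ·A_surf·T⁴  ⇒  T⁴ = (1−a)S/(4σ).
T⁴ = 0.490·2820/(4·5.67×10⁻⁸) = 6.093×10⁹ K⁴.
T = (6.093×10⁹)^(1/4).

T ≈ 279 K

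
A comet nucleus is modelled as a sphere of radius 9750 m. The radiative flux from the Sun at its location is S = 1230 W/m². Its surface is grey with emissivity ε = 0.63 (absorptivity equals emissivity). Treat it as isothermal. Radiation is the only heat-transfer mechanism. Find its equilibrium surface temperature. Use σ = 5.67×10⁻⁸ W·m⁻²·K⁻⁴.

At equilibrium, absorbed power = emitted power.
Absorbing cross-section = πr² = 2.986×10⁸ m²; emitting surface = 4πr² = 1.195×10⁹ m² (ratio 4).
εS·A_cross = εσ·A_surf·T⁴  ⇒  T⁴ = S/(4σ)   (ε cancels).
T⁴ = 1230/(4·5.67×10⁻⁸) = 5.423×10⁹ K⁴.
T = (5.423×10⁹)^(1/4).

T ≈ 271 K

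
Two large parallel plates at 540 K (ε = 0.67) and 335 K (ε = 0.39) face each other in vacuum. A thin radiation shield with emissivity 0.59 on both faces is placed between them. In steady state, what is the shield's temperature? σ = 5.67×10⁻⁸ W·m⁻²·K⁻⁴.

T_s ≈ 486 K

In steady state the net flux on the hot side equals that on the cold side.
σ(T₁⁴−T_s⁴)/D₁ = σ(T_s⁴−T₂⁴)/D₂, with D₁ = 1/ε₁+1/ε_s−1 = 2.187, D₂ = 1/ε_s+1/ε₂−1 = 3.259.
Solve for T_s⁴: T_s⁴ = (D₂·T₁⁴ + D₁·T₂⁴)/(D₁+D₂) = 5.594×10¹⁰ K⁴.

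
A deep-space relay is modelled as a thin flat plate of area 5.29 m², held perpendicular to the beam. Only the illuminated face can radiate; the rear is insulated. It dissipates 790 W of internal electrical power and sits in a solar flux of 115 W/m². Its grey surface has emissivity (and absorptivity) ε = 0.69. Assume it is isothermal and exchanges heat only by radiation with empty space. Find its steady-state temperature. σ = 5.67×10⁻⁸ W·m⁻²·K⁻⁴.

At steady state, absorbed solar power + internal power = radiated power.
Absorbed: α·S·A_cross = 0.69·115·5.290 = 419.8 W (cross-section A).
Total input = 419.8 + 790 = 1210 W.
Radiated: εσ·A_surf·T⁴ with A_surf = A = 5.290 m².
T⁴ = 1210/(0.69·5.67×10⁻⁸·5.290) = 5.845×10⁹ K⁴.

T ≈ 277 K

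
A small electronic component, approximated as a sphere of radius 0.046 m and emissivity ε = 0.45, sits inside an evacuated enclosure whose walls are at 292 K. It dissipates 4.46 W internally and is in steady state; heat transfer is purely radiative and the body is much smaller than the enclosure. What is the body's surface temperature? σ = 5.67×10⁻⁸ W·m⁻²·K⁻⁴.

For a small grey body in a large enclosure, net radiated power = εσA(T⁴ − T_w⁴).
Steady state: P = εσA(T⁴ − T_w⁴) with A = 4πr² = 0.02659 m².
T⁴ = P/(εσA) + T_w⁴ = 4.46/(0.45·5.67×10⁻⁸·0.02659) + (292)⁴
    = 6.574×10⁹ + 7.270×10⁹ = 1.384×10¹⁰ K⁴.

T ≈ 343 K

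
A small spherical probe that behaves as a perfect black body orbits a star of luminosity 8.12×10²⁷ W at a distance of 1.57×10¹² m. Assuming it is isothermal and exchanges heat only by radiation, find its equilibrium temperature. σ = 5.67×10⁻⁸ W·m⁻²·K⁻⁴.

T ≈ 184 K

First find the stellar flux at distance d: S = L/(4πd²) = 8.12×10²⁷/(4π·(1.57×10¹²)²) = 262.1 W/m².
For an isothermal sphere, absorbed (1−a)S·πr² = emitted σ·4πr²·T⁴, so T⁴ = (1−a)S/(4σ).
T⁴ = 1.00·262.1/(4·5.67×10⁻⁸) = 1.156×10⁹ K⁴.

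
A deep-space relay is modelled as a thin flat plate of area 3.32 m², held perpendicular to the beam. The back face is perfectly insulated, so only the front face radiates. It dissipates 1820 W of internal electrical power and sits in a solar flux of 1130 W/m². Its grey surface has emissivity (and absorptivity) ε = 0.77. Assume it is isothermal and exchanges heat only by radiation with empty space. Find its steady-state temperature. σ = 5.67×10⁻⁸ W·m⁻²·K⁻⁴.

At steady state, absorbed solar power + internal power = radiated power.
Absorbed: α·S·A_cross = 0.77·1130·3.320 = 2889 W (cross-section A).
Total input = 2889 + 1820 = 4709 W.
Radiated: εσ·A_surf·T⁴ with A_surf = A = 3.320 m².
T⁴ = 4709/(0.77·5.67×10⁻⁸·3.320) = 3.249×10¹⁰ K⁴.

T ≈ 425 K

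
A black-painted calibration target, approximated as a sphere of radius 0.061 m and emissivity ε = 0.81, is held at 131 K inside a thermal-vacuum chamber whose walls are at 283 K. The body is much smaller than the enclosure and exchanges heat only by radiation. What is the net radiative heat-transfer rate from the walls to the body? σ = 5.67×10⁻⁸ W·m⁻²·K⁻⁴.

For a small grey body in a large enclosure: P_net = εσA(T_body⁴ − T_wall⁴).
A = 4πr² = 0.04676 m²; T_body⁴ − T_wall⁴ = 2.945×10⁸ − 6.414×10⁹ = -6.120×10⁹ K⁴.
|P_net| = 0.81·5.67×10⁻⁸·0.04676·6.120×10⁹.

P_net ≈ 13.1 W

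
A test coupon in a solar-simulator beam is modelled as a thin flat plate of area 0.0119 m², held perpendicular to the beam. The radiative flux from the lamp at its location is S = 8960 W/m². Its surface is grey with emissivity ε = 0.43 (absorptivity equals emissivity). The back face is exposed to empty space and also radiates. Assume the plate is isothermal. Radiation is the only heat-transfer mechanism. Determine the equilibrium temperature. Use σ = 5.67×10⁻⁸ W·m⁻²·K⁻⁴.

T ≈ 530 K

At equilibrium, absorbed power = emitted power.
Absorbing cross-section = A = 0.01190 m²; emitting surface = 2A = 0.02380 m² (ratio 2).
εS·A_cross = εσ·A_surf·T⁴  ⇒  T⁴ = S/(2σ)   (ε cancels).
T⁴ = 8960/(2·5.67×10⁻⁸) = 7.901×10¹⁰ K⁴.
T = (7.901×10¹⁰)^(1/4).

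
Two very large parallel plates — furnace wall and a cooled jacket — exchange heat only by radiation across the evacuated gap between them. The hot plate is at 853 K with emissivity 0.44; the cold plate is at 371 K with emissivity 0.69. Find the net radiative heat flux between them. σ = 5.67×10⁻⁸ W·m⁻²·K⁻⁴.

q ≈ 10600 W/m²

For two infinite grey parallel plates, q = σ(T₁⁴ − T₂⁴)/(1/ε₁ + 1/ε₂ − 1).
T₁⁴ − T₂⁴ = 5.294×10¹¹ − 1.895×10¹⁰ = 5.105×10¹¹ K⁴.
1/ε₁ + 1/ε₂ − 1 = 2.273 + 1.449 − 1 = 2.722.
q = 5.67×10⁻⁸ × 5.105×10¹¹ / 2.722.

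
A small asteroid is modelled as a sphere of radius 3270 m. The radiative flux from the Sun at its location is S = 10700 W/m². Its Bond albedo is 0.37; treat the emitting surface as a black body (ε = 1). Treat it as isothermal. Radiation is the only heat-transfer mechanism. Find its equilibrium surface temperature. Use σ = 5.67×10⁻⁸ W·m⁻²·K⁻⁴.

T ≈ 415 K

At equilibrium, absorbed power = emitted power.
Absorbing cross-section = πr² = 3.359×10⁷ m²; emitting surface = 4πr² = 1.344×10⁸ m² (ratio 4).
(1−a)S·A_cross = εσ·A_surf·T⁴  ⇒  T⁴ = (1−a)S/(4σ).
T⁴ = 0.630·10700/(4·5.67×10⁻⁸) = 2.972×10¹⁰ K⁴.
T = (2.972×10¹⁰)^(1/4).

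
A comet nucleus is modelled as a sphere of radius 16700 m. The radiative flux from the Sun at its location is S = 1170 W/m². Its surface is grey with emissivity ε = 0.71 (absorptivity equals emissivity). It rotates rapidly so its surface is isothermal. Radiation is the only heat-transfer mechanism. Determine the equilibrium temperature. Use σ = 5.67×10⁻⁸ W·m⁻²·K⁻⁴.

T ≈ 268 K

At equilibrium, absorbed power = emitted power.
Absorbing cross-section = πr² = 8.762×10⁸ m²; emitting surface = 4πr² = 3.505×10⁹ m² (ratio 4).
εS·A_cross = εσ·A_surf·T⁴  ⇒  T⁴ = S/(4σ)   (ε cancels).
T⁴ = 1170/(4·5.67×10⁻⁸) = 5.159×10⁹ K⁴.
T = (5.159×10⁹)^(1/4).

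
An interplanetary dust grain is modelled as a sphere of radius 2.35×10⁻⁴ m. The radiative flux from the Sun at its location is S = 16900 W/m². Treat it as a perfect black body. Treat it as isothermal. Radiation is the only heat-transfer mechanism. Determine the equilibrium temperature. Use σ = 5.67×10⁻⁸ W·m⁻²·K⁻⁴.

At equilibrium, absorbed power = emitted power.
Absorbing cross-section = πr² = 1.735×10⁻⁷ m²; emitting surface = 4πr² = 6.940×10⁻⁷ m² (ratio 4).
S·A_cross = εσ·A_surf·T⁴  ⇒  T⁴ = S/(4σ).
T⁴ = 1.00·16900/(4·5.67×10⁻⁸) = 7.451×10¹⁰ K⁴.
T = (7.451×10¹⁰)^(1/4).

T ≈ 522 K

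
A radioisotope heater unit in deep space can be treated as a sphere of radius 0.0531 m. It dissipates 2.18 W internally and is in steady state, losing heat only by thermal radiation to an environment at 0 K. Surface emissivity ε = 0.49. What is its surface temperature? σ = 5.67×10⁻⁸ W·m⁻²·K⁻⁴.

T ≈ 217 K

Steady state: internal power = radiated power, P = εσA T⁴.
Radiating area A = 4πr² = 0.03543 m².
T⁴ = P/(εσA) = 2.18/(0.49·5.67×10⁻⁸·0.03543) = 2.215×10⁹ K⁴.
T = (2.215×10⁹)^(1/4).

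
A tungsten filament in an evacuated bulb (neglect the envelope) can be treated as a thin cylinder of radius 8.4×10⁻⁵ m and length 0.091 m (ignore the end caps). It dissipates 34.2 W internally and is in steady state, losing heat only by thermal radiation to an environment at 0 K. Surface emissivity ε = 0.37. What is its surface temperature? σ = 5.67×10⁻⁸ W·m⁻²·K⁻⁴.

T ≈ 2410 K

Steady state: internal power = radiated power, P = εσA T⁴.
Radiating area A = 2πrL = 4.803×10⁻⁵ m².
T⁴ = P/(εσA) = 34.2/(0.37·5.67×10⁻⁸·4.803×10⁻⁵) = 3.394×10¹³ K⁴.
T = (3.394×10¹³)^(1/4).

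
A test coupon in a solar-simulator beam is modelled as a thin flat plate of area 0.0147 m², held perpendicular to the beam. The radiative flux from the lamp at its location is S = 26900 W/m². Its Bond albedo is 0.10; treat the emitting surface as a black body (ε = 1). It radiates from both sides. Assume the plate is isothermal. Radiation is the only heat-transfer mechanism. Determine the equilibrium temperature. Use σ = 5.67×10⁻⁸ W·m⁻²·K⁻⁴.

At equilibrium, absorbed power = emitted power.
Absorbing cross-section = A = 0.01470 m²; emitting surface = 2A = 0.02940 m² (ratio 2).
(1−a)S·A_cross = εσ·A_surf·T⁴  ⇒  T⁴ = (1−a)S/(2σ).
T⁴ = 0.900·26900/(2·5.67×10⁻⁸) = 2.135×10¹¹ K⁴.
T = (2.135×10¹¹)^(1/4).

T ≈ 680 K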